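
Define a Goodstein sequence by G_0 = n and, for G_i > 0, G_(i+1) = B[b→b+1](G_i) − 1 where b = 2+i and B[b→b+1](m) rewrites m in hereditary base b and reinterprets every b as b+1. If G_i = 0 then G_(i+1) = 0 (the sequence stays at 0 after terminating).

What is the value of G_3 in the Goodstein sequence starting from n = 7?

G_0=7  [base 2] 2^2 + 2 + 1  →[2↦3]→  3^3 + 3 + 1 = 31  −1 ⇒ G_1=30
G_1=30  [base 3] 3^3 + 3  →[3↦4]→  4^4 + 4 = 260  −1 ⇒ G_2=259
G_2=259  [base 4] 4^4 + 3  →[4↦5]→  5^5 + 3 = 3128  −1 ⇒ G_3=3127
G_3=3127  [base 5] 5^5 + 2  →[5↦6]→  6^6 + 2 = 46658  −1 ⇒ G_4=46657

3127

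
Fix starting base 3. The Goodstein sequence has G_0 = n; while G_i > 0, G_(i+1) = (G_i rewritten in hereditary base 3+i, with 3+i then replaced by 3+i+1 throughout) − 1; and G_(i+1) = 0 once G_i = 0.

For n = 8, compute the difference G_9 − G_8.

8 —HB3→ 2·3 + 2 —bump→ 2·4 + 2 = 10 —(−1)→ 9
9 —HB4→ 2·4 + 1 —bump→ 2·5 + 1 = 11 —(−1)→ 10
10 —HB5→ 2·5 —bump→ 2·6 = 12 —(−1)→ 11
11 —HB6→ 6 + 5 —bump→ 7 + 5 = 12 —(−1)→ 11
11 —HB7→ 7 + 4 —bump→ 8 + 4 = 12 —(−1)→ 11
11 —HB8→ 8 + 3 —bump→ 9 + 3 = 12 —(−1)→ 11
11 —HB9→ 9 + 2 —bump→ 10 + 2 = 12 —(−1)→ 11
11 —HB10→ 10 + 1 —bump→ 11 + 1 = 12 —(−1)→ 11
11 —HB11→ 11 —bump→ 12 = 12 —(−1)→ 11

0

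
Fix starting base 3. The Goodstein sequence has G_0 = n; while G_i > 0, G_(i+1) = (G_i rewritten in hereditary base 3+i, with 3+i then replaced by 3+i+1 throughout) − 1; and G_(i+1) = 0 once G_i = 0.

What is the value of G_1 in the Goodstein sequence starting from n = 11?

base 3: 11 = 3^2 + 2; at 4: 4^2 + 2 = 18; next = 17
base 4: 17 = 4^2 + 1; at 5: 5^2 + 1 = 26; next = 25

17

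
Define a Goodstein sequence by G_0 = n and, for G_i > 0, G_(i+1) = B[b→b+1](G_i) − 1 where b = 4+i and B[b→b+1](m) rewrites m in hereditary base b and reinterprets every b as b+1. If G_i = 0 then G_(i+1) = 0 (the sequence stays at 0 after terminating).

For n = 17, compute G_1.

25

step 0: 17 = 4^2 + 1; sub 5 for 4: 5^2 + 1; = 26; G_1 = 26−1 = 25
step 1: 25 = 5^2; sub 6 for 5: 6^2; = 36; G_2 = 36−1 = 35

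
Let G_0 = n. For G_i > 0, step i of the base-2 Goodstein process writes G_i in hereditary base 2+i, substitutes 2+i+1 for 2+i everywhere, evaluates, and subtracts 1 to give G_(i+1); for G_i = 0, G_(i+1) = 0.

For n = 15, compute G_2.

base 2: 15 = 2^(2 + 1) + 2^2 + 2 + 1; at 3: 3^(3 + 1) + 3^3 + 3 + 1 = 112; next = 111
base 3: 111 = 3^(3 + 1) + 3^3 + 3; at 4: 4^(4 + 1) + 4^4 + 4 = 1284; next = 1283
base 4: 1283 = 4^(4 + 1) + 4^4 + 3; at 5: 5^(5 + 1) + 5^5 + 3 = 18753; next = 18752

1283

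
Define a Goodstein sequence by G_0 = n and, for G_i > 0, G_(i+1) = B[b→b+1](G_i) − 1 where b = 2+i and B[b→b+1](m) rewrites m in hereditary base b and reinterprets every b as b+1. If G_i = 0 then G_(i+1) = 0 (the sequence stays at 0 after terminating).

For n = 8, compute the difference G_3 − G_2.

step 0: 8 = 2^(2 + 1); sub 3 for 2: 3^(3 + 1); = 81; G_1 = 81−1 = 80
step 1: 80 = 2·3^3 + 2·3^2 + 2·3 + 2; sub 4 for 3: 2·4^4 + 2·4^2 + 2·4 + 2; = 554; G_2 = 554−1 = 553
step 2: 553 = 2·4^4 + 2·4^2 + 2·4 + 1; sub 5 for 4: 2·5^5 + 2·5^2 + 2·5 + 1; = 6311; G_3 = 6311−1 = 6310

5757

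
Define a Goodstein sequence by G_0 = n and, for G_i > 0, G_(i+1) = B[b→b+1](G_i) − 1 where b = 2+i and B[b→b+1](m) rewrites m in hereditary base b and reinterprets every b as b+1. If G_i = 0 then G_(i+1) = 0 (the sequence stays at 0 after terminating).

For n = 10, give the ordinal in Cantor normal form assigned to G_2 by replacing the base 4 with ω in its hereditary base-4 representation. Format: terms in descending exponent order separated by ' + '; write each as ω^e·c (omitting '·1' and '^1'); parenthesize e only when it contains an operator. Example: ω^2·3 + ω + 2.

ω^(ω + 1) + 1

i=0: 10 = 2^(2 + 1) + 2 (b=2); 2→3: 3^(3 + 1) + 3 = 84; 84−1 = 83
i=1: 83 = 3^(3 + 1) + 2 (b=3); 3→4: 4^(4 + 1) + 2 = 1026; 1026−1 = 1025
i=2: 1025 = 4^(4 + 1) + 1 (b=4); 4→5: 5^(5 + 1) + 1 = 15626; 15626−1 = 15625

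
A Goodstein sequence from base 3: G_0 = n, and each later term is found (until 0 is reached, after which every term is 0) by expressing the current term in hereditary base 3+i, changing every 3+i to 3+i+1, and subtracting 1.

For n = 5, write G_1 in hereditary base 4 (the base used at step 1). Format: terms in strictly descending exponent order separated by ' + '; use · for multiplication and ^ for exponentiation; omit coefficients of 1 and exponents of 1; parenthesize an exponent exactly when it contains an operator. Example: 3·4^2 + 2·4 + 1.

i=0: 5 = 3 + 2 (b=3); 3→4: 4 + 2 = 6; 6−1 = 5
i=1: 5 = 4 + 1 (b=4); 4→5: 5 + 1 = 6; 6−1 = 5

4 + 1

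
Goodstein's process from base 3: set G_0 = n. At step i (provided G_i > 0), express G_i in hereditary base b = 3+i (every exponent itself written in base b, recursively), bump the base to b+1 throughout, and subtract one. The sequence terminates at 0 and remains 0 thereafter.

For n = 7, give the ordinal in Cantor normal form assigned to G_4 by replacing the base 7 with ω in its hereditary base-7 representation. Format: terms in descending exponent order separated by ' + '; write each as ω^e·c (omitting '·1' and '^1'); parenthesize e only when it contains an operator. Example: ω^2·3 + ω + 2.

step 0: 7 = 2·3 + 1; sub 4 for 3: 2·4 + 1; = 9; G_1 = 9−1 = 8
step 1: 8 = 2·4; sub 5 for 4: 2·5; = 10; G_2 = 10−1 = 9
step 2: 9 = 5 + 4; sub 6 for 5: 6 + 4; = 10; G_3 = 10−1 = 9
step 3: 9 = 6 + 3; sub 7 for 6: 7 + 3; = 10; G_4 = 10−1 = 9

ω + 2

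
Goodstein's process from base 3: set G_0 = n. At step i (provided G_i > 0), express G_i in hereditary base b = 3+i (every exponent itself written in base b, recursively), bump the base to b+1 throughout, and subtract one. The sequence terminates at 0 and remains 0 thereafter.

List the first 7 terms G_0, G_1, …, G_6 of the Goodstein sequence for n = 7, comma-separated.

7, 8, 9, 9, 9, 9, 9

G_0 = 7. HB_3(7) = 2·3 + 1. Bump = 9. G_1 = 8.
G_1 = 8. HB_4(8) = 2·4. Bump = 10. G_2 = 9.
G_2 = 9. HB_5(9) = 5 + 4. Bump = 10. G_3 = 9.
G_3 = 9. HB_6(9) = 6 + 3. Bump = 10. G_4 = 9.
G_4 = 9. HB_7(9) = 7 + 2. Bump = 10. G_5 = 9.
G_5 = 9. HB_8(9) = 8 + 1. Bump = 10. G_6 = 9.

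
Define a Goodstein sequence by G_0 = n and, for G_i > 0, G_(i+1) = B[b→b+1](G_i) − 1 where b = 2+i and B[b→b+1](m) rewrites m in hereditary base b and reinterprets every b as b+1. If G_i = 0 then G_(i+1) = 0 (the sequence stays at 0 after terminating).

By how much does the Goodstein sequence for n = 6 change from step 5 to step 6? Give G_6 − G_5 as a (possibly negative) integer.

89204

step 0: 6 = 2^2 + 2; sub 3 for 2: 3^3 + 3; = 30; G_1 = 30−1 = 29
step 1: 29 = 3^3 + 2; sub 4 for 3: 4^4 + 2; = 258; G_2 = 258−1 = 257
step 2: 257 = 4^4 + 1; sub 5 for 4: 5^5 + 1; = 3126; G_3 = 3126−1 = 3125
step 3: 3125 = 5^5; sub 6 for 5: 6^6; = 46656; G_4 = 46656−1 = 46655
step 4: 46655 = 5·6^5 + 5·6^4 + 5·6^3 + 5·6^2 + 5·6 + 5; sub 7 for 6: 5·7^5 + 5·7^4 + 5·7^3 + 5·7^2 + 5·7 + 5; = 98040; G_5 = 98040−1 = 98039
step 5: 98039 = 5·7^5 + 5·7^4 + 5·7^3 + 5·7^2 + 5·7 + 4; sub 8 for 7: 5·8^5 + 5·8^4 + 5·8^3 + 5·8^2 + 5·8 + 4; = 187244; G_6 = 187244−1 = 187243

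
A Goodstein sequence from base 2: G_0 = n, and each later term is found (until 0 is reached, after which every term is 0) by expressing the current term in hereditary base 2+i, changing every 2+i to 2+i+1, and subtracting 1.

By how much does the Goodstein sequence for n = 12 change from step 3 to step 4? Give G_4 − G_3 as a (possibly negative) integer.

[0] 12 ≡ 2^(2 + 1) + 2^2 (base 2). Lift 3: 108. −1: 107.
[1] 107 ≡ 3^(3 + 1) + 2·3^2 + 2·3 + 2 (base 3). Lift 4: 1066. −1: 1065.
[2] 1065 ≡ 4^(4 + 1) + 2·4^2 + 2·4 + 1 (base 4). Lift 5: 15686. −1: 15685.
[3] 15685 ≡ 5^(5 + 1) + 2·5^2 + 2·5 (base 5). Lift 6: 280020. −1: 280019.

264334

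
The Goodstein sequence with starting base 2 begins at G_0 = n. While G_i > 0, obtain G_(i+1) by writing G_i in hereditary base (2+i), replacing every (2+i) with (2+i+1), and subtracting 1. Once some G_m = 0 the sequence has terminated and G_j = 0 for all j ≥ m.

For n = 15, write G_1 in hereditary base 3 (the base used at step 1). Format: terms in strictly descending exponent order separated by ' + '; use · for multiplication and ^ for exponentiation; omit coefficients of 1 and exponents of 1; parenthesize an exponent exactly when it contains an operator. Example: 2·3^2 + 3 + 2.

3^(3 + 1) + 3^3 + 3

G_0=15  [base 2] 2^(2 + 1) + 2^2 + 2 + 1  →[2↦3]→  3^(3 + 1) + 3^3 + 3 + 1 = 112  −1 ⇒ G_1=111
G_1=111  [base 3] 3^(3 + 1) + 3^3 + 3  →[3↦4]→  4^(4 + 1) + 4^4 + 4 = 1284  −1 ⇒ G_2=1283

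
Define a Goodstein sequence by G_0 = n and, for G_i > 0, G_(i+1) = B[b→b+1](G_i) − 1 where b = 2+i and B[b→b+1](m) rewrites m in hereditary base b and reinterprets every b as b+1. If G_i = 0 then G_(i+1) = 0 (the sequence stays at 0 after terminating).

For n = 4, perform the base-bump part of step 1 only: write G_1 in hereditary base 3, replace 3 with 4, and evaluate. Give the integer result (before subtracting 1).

42

i=0: 4 = 2^2 (b=2); 2→3: 3^3 = 27; 27−1 = 26
i=1: 26 = 2·3^2 + 2·3 + 2 (b=3); 3→4: 2·4^2 + 2·4 + 2 = 42; 42−1 = 41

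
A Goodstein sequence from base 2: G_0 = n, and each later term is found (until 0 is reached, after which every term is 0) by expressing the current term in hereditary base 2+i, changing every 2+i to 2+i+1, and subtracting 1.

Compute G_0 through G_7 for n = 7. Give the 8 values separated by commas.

G_0 = 7. HB_2(7) = 2^2 + 2 + 1. Bump = 31. G_1 = 30.
G_1 = 30. HB_3(30) = 3^3 + 3. Bump = 260. G_2 = 259.
G_2 = 259. HB_4(259) = 4^4 + 3. Bump = 3128. G_3 = 3127.
G_3 = 3127. HB_5(3127) = 5^5 + 2. Bump = 46658. G_4 = 46657.
G_4 = 46657. HB_6(46657) = 6^6 + 1. Bump = 823544. G_5 = 823543.
G_5 = 823543. HB_7(823543) = 7^7. Bump = 16777216. G_6 = 16777215.
G_6 = 16777215. HB_8(16777215) = 7·8^7 + 7·8^6 + 7·8^5 + 7·8^4 + 7·8^3 + 7·8^2 + 7·8 + 7. Bump = 37665880. G_7 = 37665879.

7, 30, 259, 3127, 46657, 823543, 16777215, 37665879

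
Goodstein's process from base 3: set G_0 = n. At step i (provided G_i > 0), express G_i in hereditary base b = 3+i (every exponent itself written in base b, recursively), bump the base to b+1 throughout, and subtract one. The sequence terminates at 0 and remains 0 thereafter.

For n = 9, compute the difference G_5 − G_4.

base 3: 9 = 3^2; at 4: 4^2 = 16; next = 15
base 4: 15 = 3·4 + 3; at 5: 3·5 + 3 = 18; next = 17
base 5: 17 = 3·5 + 2; at 6: 3·6 + 2 = 20; next = 19
base 6: 19 = 3·6 + 1; at 7: 3·7 + 1 = 22; next = 21
base 7: 21 = 3·7; at 8: 3·8 = 24; next = 23

2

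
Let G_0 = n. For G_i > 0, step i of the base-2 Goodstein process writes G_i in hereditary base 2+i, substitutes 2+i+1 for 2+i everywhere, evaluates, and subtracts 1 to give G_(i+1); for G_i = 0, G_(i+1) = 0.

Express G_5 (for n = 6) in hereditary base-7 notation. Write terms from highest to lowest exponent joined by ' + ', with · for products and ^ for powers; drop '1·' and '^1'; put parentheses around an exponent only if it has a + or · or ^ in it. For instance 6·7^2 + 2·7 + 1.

5·7^5 + 5·7^4 + 5·7^3 + 5·7^2 + 5·7 + 4

(0) 6|_2 = 2^2 + 2 ↦ 3^3 + 3|_3 = 30 ⇒ 29
(1) 29|_3 = 3^3 + 2 ↦ 4^4 + 2|_4 = 258 ⇒ 257
(2) 257|_4 = 4^4 + 1 ↦ 5^5 + 1|_5 = 3126 ⇒ 3125
(3) 3125|_5 = 5^5 ↦ 6^6|_6 = 46656 ⇒ 46655
(4) 46655|_6 = 5·6^5 + 5·6^4 + 5·6^3 + 5·6^2 + 5·6 + 5 ↦ 5·7^5 + 5·7^4 + 5·7^3 + 5·7^2 + 5·7 + 5|_7 = 98040 ⇒ 98039
(5) 98039|_7 = 5·7^5 + 5·7^4 + 5·7^3 + 5·7^2 + 5·7 + 4 ↦ 5·8^5 + 5·8^4 + 5·8^3 + 5·8^2 + 5·8 + 4|_8 = 187244 ⇒ 187243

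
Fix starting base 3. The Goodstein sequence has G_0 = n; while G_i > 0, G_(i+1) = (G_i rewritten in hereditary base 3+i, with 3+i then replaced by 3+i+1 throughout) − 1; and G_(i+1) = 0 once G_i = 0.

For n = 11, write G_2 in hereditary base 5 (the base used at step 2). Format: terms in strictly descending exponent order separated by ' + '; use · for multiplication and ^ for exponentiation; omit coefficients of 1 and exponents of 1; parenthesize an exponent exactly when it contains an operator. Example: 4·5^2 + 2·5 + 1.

step 0: 11 = 3^2 + 2; sub 4 for 3: 4^2 + 2; = 18; G_1 = 18−1 = 17
step 1: 17 = 4^2 + 1; sub 5 for 4: 5^2 + 1; = 26; G_2 = 26−1 = 25
step 2: 25 = 5^2; sub 6 for 5: 6^2; = 36; G_3 = 36−1 = 35

5^2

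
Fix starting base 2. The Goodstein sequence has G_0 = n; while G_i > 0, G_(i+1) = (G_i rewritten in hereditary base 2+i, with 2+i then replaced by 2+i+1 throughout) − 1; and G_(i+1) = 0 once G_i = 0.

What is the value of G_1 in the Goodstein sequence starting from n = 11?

G_0=11  [base 2] 2^(2 + 1) + 2 + 1  →[2↦3]→  3^(3 + 1) + 3 + 1 = 85  −1 ⇒ G_1=84
G_1=84  [base 3] 3^(3 + 1) + 3  →[3↦4]→  4^(4 + 1) + 4 = 1028  −1 ⇒ G_2=1027

84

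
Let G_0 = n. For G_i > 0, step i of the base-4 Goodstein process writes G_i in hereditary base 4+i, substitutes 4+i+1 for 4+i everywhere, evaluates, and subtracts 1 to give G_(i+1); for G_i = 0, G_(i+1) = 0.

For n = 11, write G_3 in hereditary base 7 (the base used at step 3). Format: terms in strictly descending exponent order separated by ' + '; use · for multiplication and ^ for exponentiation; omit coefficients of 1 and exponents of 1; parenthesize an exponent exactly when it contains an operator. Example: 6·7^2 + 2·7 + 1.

G_0=11  [base 4] 2·4 + 3  →[4↦5]→  2·5 + 3 = 13  −1 ⇒ G_1=12
G_1=12  [base 5] 2·5 + 2  →[5↦6]→  2·6 + 2 = 14  −1 ⇒ G_2=13
G_2=13  [base 6] 2·6 + 1  →[6↦7]→  2·7 + 1 = 15  −1 ⇒ G_3=14
G_3=14  [base 7] 2·7  →[7↦8]→  2·8 = 16  −1 ⇒ G_4=15

2·7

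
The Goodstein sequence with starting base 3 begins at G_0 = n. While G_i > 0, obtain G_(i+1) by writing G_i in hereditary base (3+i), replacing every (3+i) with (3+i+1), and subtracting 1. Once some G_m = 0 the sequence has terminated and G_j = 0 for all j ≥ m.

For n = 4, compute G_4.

2

base 3: 4 = 3 + 1; at 4: 4 + 1 = 5; next = 4
base 4: 4 = 4; at 5: 5 = 5; next = 4
base 5: 4 = 4; at 6: 4 = 4; next = 3
base 6: 3 = 3; at 7: 3 = 3; next = 2
base 7: 2 = 2; at 8: 2 = 2; next = 1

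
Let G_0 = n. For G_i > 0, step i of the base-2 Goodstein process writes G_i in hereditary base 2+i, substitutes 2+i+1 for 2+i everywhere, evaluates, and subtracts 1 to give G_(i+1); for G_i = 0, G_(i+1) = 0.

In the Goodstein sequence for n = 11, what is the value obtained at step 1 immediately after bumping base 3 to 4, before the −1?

step 0: 11 = 2^(2 + 1) + 2 + 1; sub 3 for 2: 3^(3 + 1) + 3 + 1; = 85; G_1 = 85−1 = 84
step 1: 84 = 3^(3 + 1) + 3; sub 4 for 3: 4^(4 + 1) + 4; = 1028; G_2 = 1028−1 = 1027

1028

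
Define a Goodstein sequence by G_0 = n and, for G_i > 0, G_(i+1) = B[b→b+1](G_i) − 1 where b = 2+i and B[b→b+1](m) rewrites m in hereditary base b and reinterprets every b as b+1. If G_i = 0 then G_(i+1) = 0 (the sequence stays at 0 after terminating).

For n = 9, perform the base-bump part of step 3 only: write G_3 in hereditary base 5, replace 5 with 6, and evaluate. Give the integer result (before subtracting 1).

140744

G_0=9  [base 2] 2^(2 + 1) + 1  →[2↦3]→  3^(3 + 1) + 1 = 82  −1 ⇒ G_1=81
G_1=81  [base 3] 3^(3 + 1)  →[3↦4]→  4^(4 + 1) = 1024  −1 ⇒ G_2=1023
G_2=1023  [base 4] 3·4^4 + 3·4^3 + 3·4^2 + 3·4 + 3  →[4↦5]→  3·5^5 + 3·5^3 + 3·5^2 + 3·5 + 3 = 9843  −1 ⇒ G_3=9842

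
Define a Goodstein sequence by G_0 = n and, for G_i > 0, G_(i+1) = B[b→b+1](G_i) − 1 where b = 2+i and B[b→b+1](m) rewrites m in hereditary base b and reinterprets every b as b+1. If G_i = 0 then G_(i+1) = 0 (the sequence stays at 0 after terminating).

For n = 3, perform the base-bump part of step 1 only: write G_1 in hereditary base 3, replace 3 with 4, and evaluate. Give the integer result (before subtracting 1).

(0) 3|_2 = 2 + 1 ↦ 3 + 1|_3 = 4 ⇒ 3
(1) 3|_3 = 3 ↦ 4|_4 = 4 ⇒ 3

4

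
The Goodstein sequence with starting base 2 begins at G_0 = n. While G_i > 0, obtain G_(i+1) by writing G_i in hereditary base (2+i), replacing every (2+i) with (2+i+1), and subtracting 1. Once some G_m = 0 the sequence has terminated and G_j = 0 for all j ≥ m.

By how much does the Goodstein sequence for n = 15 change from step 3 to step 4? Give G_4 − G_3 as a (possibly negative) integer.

307841

base 2: 15 = 2^(2 + 1) + 2^2 + 2 + 1; at 3: 3^(3 + 1) + 3^3 + 3 + 1 = 112; next = 111
base 3: 111 = 3^(3 + 1) + 3^3 + 3; at 4: 4^(4 + 1) + 4^4 + 4 = 1284; next = 1283
base 4: 1283 = 4^(4 + 1) + 4^4 + 3; at 5: 5^(5 + 1) + 5^5 + 3 = 18753; next = 18752
base 5: 18752 = 5^(5 + 1) + 5^5 + 2; at 6: 6^(6 + 1) + 6^6 + 2 = 326594; next = 326593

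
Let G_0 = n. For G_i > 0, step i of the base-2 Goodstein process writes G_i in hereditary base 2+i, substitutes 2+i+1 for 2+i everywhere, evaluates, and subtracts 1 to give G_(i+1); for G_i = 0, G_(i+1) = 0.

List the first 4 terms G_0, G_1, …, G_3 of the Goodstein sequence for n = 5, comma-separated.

(0) 5|_2 = 2^2 + 1 ↦ 3^3 + 1|_3 = 28 ⇒ 27
(1) 27|_3 = 3^3 ↦ 4^4|_4 = 256 ⇒ 255
(2) 255|_4 = 3·4^3 + 3·4^2 + 3·4 + 3 ↦ 3·5^3 + 3·5^2 + 3·5 + 3|_5 = 468 ⇒ 467

5, 27, 255, 467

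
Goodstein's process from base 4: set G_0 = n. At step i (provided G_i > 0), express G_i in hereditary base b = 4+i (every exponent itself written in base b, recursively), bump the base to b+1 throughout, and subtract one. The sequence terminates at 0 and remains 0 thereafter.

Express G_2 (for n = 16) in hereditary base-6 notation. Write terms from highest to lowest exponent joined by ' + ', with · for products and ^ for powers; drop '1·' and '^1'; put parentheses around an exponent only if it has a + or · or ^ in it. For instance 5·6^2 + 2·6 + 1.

4·6 + 3

(0) 16|_4 = 4^2 ↦ 5^2|_5 = 25 ⇒ 24
(1) 24|_5 = 4·5 + 4 ↦ 4·6 + 4|_6 = 28 ⇒ 27
(2) 27|_6 = 4·6 + 3 ↦ 4·7 + 3|_7 = 31 ⇒ 30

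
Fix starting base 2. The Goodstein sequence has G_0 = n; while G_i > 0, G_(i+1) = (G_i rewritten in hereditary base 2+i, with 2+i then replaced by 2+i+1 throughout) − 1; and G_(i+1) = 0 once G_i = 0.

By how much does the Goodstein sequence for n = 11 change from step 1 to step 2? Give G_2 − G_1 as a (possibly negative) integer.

i=0: 11 = 2^(2 + 1) + 2 + 1 (b=2); 2→3: 3^(3 + 1) + 3 + 1 = 85; 85−1 = 84
i=1: 84 = 3^(3 + 1) + 3 (b=3); 3→4: 4^(4 + 1) + 4 = 1028; 1028−1 = 1027

943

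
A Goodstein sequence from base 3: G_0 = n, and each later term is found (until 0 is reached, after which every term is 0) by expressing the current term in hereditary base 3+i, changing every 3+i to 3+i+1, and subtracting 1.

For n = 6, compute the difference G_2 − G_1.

0

(0) 6|_3 = 2·3 ↦ 2·4|_4 = 8 ⇒ 7
(1) 7|_4 = 4 + 3 ↦ 5 + 3|_5 = 8 ⇒ 7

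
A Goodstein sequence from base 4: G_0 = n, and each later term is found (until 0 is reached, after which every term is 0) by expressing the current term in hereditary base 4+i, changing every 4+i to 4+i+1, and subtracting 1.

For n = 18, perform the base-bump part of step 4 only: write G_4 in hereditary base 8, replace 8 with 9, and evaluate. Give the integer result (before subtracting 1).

i=0: 18 = 4^2 + 2 (b=4); 4→5: 5^2 + 2 = 27; 27−1 = 26
i=1: 26 = 5^2 + 1 (b=5); 5→6: 6^2 + 1 = 37; 37−1 = 36
i=2: 36 = 6^2 (b=6); 6→7: 7^2 = 49; 49−1 = 48
i=3: 48 = 6·7 + 6 (b=7); 7→8: 6·8 + 6 = 54; 54−1 = 53
i=4: 53 = 6·8 + 5 (b=8); 8→9: 6·9 + 5 = 59; 59−1 = 58

59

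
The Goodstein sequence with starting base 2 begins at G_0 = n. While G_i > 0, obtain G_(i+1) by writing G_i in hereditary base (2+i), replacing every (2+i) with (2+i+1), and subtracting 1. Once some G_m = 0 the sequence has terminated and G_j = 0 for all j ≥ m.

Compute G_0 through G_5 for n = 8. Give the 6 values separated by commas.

[0] 8 ≡ 2^(2 + 1) (base 2). Lift 3: 81. −1: 80.
[1] 80 ≡ 2·3^3 + 2·3^2 + 2·3 + 2 (base 3). Lift 4: 554. −1: 553.
[2] 553 ≡ 2·4^4 + 2·4^2 + 2·4 + 1 (base 4). Lift 5: 6311. −1: 6310.
[3] 6310 ≡ 2·5^5 + 2·5^2 + 2·5 (base 5). Lift 6: 93396. −1: 93395.
[4] 93395 ≡ 2·6^6 + 2·6^2 + 6 + 5 (base 6). Lift 7: 1647196. −1: 1647195.

8, 80, 553, 6310, 93395, 1647195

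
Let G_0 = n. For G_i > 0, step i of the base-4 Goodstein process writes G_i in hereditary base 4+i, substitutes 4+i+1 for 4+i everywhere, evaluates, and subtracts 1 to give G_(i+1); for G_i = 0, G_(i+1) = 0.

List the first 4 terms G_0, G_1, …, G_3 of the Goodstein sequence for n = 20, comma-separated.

20, 29, 39, 51

step 0: 20 = 4^2 + 4; sub 5 for 4: 5^2 + 5; = 30; G_1 = 30−1 = 29
step 1: 29 = 5^2 + 4; sub 6 for 5: 6^2 + 4; = 40; G_2 = 40−1 = 39
step 2: 39 = 6^2 + 3; sub 7 for 6: 7^2 + 3; = 52; G_3 = 52−1 = 51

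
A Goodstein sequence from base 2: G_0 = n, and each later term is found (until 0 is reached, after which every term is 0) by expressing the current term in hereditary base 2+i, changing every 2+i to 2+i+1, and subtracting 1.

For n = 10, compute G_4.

279935

[0] 10 ≡ 2^(2 + 1) + 2 (base 2). Lift 3: 84. −1: 83.
[1] 83 ≡ 3^(3 + 1) + 2 (base 3). Lift 4: 1026. −1: 1025.
[2] 1025 ≡ 4^(4 + 1) + 1 (base 4). Lift 5: 15626. −1: 15625.
[3] 15625 ≡ 5^(5 + 1) (base 5). Lift 6: 279936. −1: 279935.
[4] 279935 ≡ 5·6^6 + 5·6^5 + 5·6^4 + 5·6^3 + 5·6^2 + 5·6 + 5 (base 6). Lift 7: 4215755. −1: 4215754.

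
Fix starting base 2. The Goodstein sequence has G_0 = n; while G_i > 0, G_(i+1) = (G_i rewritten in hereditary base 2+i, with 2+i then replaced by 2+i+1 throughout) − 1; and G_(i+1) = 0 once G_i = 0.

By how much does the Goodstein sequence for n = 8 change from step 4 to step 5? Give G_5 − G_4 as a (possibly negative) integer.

1553800

(0) 8|_2 = 2^(2 + 1) ↦ 3^(3 + 1)|_3 = 81 ⇒ 80
(1) 80|_3 = 2·3^3 + 2·3^2 + 2·3 + 2 ↦ 2·4^4 + 2·4^2 + 2·4 + 2|_4 = 554 ⇒ 553
(2) 553|_4 = 2·4^4 + 2·4^2 + 2·4 + 1 ↦ 2·5^5 + 2·5^2 + 2·5 + 1|_5 = 6311 ⇒ 6310
(3) 6310|_5 = 2·5^5 + 2·5^2 + 2·5 ↦ 2·6^6 + 2·6^2 + 2·6|_6 = 93396 ⇒ 93395
(4) 93395|_6 = 2·6^6 + 2·6^2 + 6 + 5 ↦ 2·7^7 + 2·7^2 + 7 + 5|_7 = 1647196 ⇒ 1647195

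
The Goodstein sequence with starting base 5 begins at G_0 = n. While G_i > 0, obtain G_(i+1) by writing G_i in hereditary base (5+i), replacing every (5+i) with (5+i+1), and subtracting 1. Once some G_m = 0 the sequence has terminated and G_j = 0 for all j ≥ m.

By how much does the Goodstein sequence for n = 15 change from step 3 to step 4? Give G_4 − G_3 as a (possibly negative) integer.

step 0: 15 = 3·5; sub 6 for 5: 3·6; = 18; G_1 = 18−1 = 17
step 1: 17 = 2·6 + 5; sub 7 for 6: 2·7 + 5; = 19; G_2 = 19−1 = 18
step 2: 18 = 2·7 + 4; sub 8 for 7: 2·8 + 4; = 20; G_3 = 20−1 = 19
step 3: 19 = 2·8 + 3; sub 9 for 8: 2·9 + 3; = 21; G_4 = 21−1 = 20

1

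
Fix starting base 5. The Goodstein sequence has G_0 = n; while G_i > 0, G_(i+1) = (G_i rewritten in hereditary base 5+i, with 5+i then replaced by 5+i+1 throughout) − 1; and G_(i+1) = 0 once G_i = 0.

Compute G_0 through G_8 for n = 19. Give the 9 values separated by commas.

19, 21, 23, 25, 27, 29, 30, 31, 32

(0) 19|_5 = 3·5 + 4 ↦ 3·6 + 4|_6 = 22 ⇒ 21
(1) 21|_6 = 3·6 + 3 ↦ 3·7 + 3|_7 = 24 ⇒ 23
(2) 23|_7 = 3·7 + 2 ↦ 3·8 + 2|_8 = 26 ⇒ 25
(3) 25|_8 = 3·8 + 1 ↦ 3·9 + 1|_9 = 28 ⇒ 27
(4) 27|_9 = 3·9 ↦ 3·10|_10 = 30 ⇒ 29
(5) 29|_10 = 2·10 + 9 ↦ 2·11 + 9|_11 = 31 ⇒ 30
(6) 30|_11 = 2·11 + 8 ↦ 2·12 + 8|_12 = 32 ⇒ 31
(7) 31|_12 = 2·12 + 7 ↦ 2·13 + 7|_13 = 33 ⇒ 32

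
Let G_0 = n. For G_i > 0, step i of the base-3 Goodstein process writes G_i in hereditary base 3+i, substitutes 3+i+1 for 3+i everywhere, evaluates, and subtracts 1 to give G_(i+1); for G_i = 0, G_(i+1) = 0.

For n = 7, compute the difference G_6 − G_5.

0

G_0 = 7. HB_3(7) = 2·3 + 1. Bump = 9. G_1 = 8.
G_1 = 8. HB_4(8) = 2·4. Bump = 10. G_2 = 9.
G_2 = 9. HB_5(9) = 5 + 4. Bump = 10. G_3 = 9.
G_3 = 9. HB_6(9) = 6 + 3. Bump = 10. G_4 = 9.
G_4 = 9. HB_7(9) = 7 + 2. Bump = 10. G_5 = 9.
G_5 = 9. HB_8(9) = 8 + 1. Bump = 10. G_6 = 9.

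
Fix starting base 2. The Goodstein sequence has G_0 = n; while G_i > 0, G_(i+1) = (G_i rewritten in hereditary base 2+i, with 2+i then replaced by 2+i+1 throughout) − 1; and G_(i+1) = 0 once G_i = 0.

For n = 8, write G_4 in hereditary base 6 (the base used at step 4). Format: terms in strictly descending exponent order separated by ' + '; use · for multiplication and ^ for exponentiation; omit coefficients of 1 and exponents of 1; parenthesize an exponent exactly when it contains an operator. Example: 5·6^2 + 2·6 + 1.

base 2: 8 = 2^(2 + 1); at 3: 3^(3 + 1) = 81; next = 80
base 3: 80 = 2·3^3 + 2·3^2 + 2·3 + 2; at 4: 2·4^4 + 2·4^2 + 2·4 + 2 = 554; next = 553
base 4: 553 = 2·4^4 + 2·4^2 + 2·4 + 1; at 5: 2·5^5 + 2·5^2 + 2·5 + 1 = 6311; next = 6310
base 5: 6310 = 2·5^5 + 2·5^2 + 2·5; at 6: 2·6^6 + 2·6^2 + 2·6 = 93396; next = 93395

2·6^6 + 2·6^2 + 6 + 5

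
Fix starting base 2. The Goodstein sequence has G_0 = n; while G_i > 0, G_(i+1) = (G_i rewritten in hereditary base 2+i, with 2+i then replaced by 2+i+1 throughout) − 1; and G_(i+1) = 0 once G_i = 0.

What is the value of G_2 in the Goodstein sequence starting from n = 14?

1281

G_0 = 14. HB_2(14) = 2^(2 + 1) + 2^2 + 2. Bump = 111. G_1 = 110.
G_1 = 110. HB_3(110) = 3^(3 + 1) + 3^3 + 2. Bump = 1282. G_2 = 1281.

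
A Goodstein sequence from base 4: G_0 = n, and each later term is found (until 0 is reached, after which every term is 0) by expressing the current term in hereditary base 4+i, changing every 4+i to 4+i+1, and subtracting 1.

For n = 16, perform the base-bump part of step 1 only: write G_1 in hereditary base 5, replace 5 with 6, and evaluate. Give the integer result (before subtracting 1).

G_0 = 16. HB_4(16) = 4^2. Bump = 25. G_1 = 24.
G_1 = 24. HB_5(24) = 4·5 + 4. Bump = 28. G_2 = 27.

28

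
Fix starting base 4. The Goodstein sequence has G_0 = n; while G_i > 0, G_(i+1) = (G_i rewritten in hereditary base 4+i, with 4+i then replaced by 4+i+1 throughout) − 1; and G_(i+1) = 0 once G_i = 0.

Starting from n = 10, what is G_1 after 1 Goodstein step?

step 0: 10 = 2·4 + 2; sub 5 for 4: 2·5 + 2; = 12; G_1 = 12−1 = 11
step 1: 11 = 2·5 + 1; sub 6 for 5: 2·6 + 1; = 13; G_2 = 13−1 = 12

11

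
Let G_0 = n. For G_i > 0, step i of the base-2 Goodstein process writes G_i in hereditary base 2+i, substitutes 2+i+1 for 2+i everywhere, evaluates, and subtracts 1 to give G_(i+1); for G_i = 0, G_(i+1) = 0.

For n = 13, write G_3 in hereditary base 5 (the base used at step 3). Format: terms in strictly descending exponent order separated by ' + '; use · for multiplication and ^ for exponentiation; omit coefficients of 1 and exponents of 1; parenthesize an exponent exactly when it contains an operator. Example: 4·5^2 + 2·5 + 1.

base 2: 13 = 2^(2 + 1) + 2^2 + 1; at 3: 3^(3 + 1) + 3^3 + 1 = 109; next = 108
base 3: 108 = 3^(3 + 1) + 3^3; at 4: 4^(4 + 1) + 4^4 = 1280; next = 1279
base 4: 1279 = 4^(4 + 1) + 3·4^3 + 3·4^2 + 3·4 + 3; at 5: 5^(5 + 1) + 3·5^3 + 3·5^2 + 3·5 + 3 = 16093; next = 16092
base 5: 16092 = 5^(5 + 1) + 3·5^3 + 3·5^2 + 3·5 + 2; at 6: 6^(6 + 1) + 3·6^3 + 3·6^2 + 3·6 + 2 = 280712; next = 280711

5^(5 + 1) + 3·5^3 + 3·5^2 + 3·5 + 2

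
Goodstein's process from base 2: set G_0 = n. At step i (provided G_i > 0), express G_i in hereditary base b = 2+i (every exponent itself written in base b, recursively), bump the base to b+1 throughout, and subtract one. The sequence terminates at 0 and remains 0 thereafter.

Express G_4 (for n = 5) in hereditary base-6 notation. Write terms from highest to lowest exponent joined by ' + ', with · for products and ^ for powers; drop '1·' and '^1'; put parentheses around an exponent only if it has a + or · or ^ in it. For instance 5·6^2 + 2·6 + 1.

G_0=5  [base 2] 2^2 + 1  →[2↦3]→  3^3 + 1 = 28  −1 ⇒ G_1=27
G_1=27  [base 3] 3^3  →[3↦4]→  4^4 = 256  −1 ⇒ G_2=255
G_2=255  [base 4] 3·4^3 + 3·4^2 + 3·4 + 3  →[4↦5]→  3·5^3 + 3·5^2 + 3·5 + 3 = 468  −1 ⇒ G_3=467
G_3=467  [base 5] 3·5^3 + 3·5^2 + 3·5 + 2  →[5↦6]→  3·6^3 + 3·6^2 + 3·6 + 2 = 776  −1 ⇒ G_4=775
G_4=775  [base 6] 3·6^3 + 3·6^2 + 3·6 + 1  →[6↦7]→  3·7^3 + 3·7^2 + 3·7 + 1 = 1198  −1 ⇒ G_5=1197

3·6^3 + 3·6^2 + 3·6 + 1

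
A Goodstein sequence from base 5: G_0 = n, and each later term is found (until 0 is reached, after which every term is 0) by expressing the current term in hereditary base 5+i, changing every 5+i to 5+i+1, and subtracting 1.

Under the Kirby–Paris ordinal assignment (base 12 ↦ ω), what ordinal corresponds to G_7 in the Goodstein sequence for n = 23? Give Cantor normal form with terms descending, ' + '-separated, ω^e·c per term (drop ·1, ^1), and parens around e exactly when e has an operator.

ω·3 + 5

23 —HB5→ 4·5 + 3 —bump→ 4·6 + 3 = 27 —(−1)→ 26
26 —HB6→ 4·6 + 2 —bump→ 4·7 + 2 = 30 —(−1)→ 29
29 —HB7→ 4·7 + 1 —bump→ 4·8 + 1 = 33 —(−1)→ 32
32 —HB8→ 4·8 —bump→ 4·9 = 36 —(−1)→ 35
35 —HB9→ 3·9 + 8 —bump→ 3·10 + 8 = 38 —(−1)→ 37
37 —HB10→ 3·10 + 7 —bump→ 3·11 + 7 = 40 —(−1)→ 39
39 —HB11→ 3·11 + 6 —bump→ 3·12 + 6 = 42 —(−1)→ 41
41 —HB12→ 3·12 + 5 —bump→ 3·13 + 5 = 44 —(−1)→ 43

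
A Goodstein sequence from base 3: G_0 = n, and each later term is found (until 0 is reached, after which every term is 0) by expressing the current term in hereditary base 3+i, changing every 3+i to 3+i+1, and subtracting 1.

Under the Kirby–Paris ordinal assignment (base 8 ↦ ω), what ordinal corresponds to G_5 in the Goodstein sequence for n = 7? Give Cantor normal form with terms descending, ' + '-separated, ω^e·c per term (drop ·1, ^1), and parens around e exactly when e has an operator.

ω + 1

G_0=7  [base 3] 2·3 + 1  →[3↦4]→  2·4 + 1 = 9  −1 ⇒ G_1=8
G_1=8  [base 4] 2·4  →[4↦5]→  2·5 = 10  −1 ⇒ G_2=9
G_2=9  [base 5] 5 + 4  →[5↦6]→  6 + 4 = 10  −1 ⇒ G_3=9
G_3=9  [base 6] 6 + 3  →[6↦7]→  7 + 3 = 10  −1 ⇒ G_4=9
G_4=9  [base 7] 7 + 2  →[7↦8]→  8 + 2 = 10  −1 ⇒ G_5=9
G_5=9  [base 8] 8 + 1  →[8↦9]→  9 + 1 = 10  −1 ⇒ G_6=9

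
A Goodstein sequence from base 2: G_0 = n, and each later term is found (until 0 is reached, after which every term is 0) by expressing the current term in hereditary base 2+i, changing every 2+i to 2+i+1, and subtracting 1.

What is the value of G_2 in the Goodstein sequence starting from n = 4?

i=0: 4 = 2^2 (b=2); 2→3: 3^3 = 27; 27−1 = 26
i=1: 26 = 2·3^2 + 2·3 + 2 (b=3); 3→4: 2·4^2 + 2·4 + 2 = 42; 42−1 = 41
i=2: 41 = 2·4^2 + 2·4 + 1 (b=4); 4→5: 2·5^2 + 2·5 + 1 = 61; 61−1 = 60

41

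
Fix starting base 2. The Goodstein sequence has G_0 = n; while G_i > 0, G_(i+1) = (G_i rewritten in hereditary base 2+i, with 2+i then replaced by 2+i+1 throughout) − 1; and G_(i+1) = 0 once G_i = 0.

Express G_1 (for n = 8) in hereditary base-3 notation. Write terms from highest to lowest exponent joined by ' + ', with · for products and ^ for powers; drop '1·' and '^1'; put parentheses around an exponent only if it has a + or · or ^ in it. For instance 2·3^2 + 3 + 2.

step 0: 8 = 2^(2 + 1); sub 3 for 2: 3^(3 + 1); = 81; G_1 = 81−1 = 80
step 1: 80 = 2·3^3 + 2·3^2 + 2·3 + 2; sub 4 for 3: 2·4^4 + 2·4^2 + 2·4 + 2; = 554; G_2 = 554−1 = 553

2·3^3 + 2·3^2 + 2·3 + 2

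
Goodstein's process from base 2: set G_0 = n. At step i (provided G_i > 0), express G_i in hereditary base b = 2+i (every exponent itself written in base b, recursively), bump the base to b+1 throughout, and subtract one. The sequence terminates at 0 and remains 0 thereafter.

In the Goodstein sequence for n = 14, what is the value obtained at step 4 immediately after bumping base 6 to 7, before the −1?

5862841

G_0=14  [base 2] 2^(2 + 1) + 2^2 + 2  →[2↦3]→  3^(3 + 1) + 3^3 + 3 = 111  −1 ⇒ G_1=110
G_1=110  [base 3] 3^(3 + 1) + 3^3 + 2  →[3↦4]→  4^(4 + 1) + 4^4 + 2 = 1282  −1 ⇒ G_2=1281
G_2=1281  [base 4] 4^(4 + 1) + 4^4 + 1  →[4↦5]→  5^(5 + 1) + 5^5 + 1 = 18751  −1 ⇒ G_3=18750
G_3=18750  [base 5] 5^(5 + 1) + 5^5  →[5↦6]→  6^(6 + 1) + 6^6 = 326592  −1 ⇒ G_4=326591
G_4=326591  [base 6] 6^(6 + 1) + 5·6^5 + 5·6^4 + 5·6^3 + 5·6^2 + 5·6 + 5  →[6↦7]→  7^(7 + 1) + 5·7^5 + 5·7^4 + 5·7^3 + 5·7^2 + 5·7 + 5 = 5862841  −1 ⇒ G_5=5862840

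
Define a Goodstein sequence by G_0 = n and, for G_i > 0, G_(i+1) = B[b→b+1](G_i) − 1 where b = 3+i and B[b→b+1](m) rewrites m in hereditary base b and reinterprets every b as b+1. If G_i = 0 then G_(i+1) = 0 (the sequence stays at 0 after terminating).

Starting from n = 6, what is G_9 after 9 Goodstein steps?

3

(0) 6|_3 = 2·3 ↦ 2·4|_4 = 8 ⇒ 7
(1) 7|_4 = 4 + 3 ↦ 5 + 3|_5 = 8 ⇒ 7
(2) 7|_5 = 5 + 2 ↦ 6 + 2|_6 = 8 ⇒ 7
(3) 7|_6 = 6 + 1 ↦ 7 + 1|_7 = 8 ⇒ 7
(4) 7|_7 = 7 ↦ 8|_8 = 8 ⇒ 7
(5) 7|_8 = 7 ↦ 7|_9 = 7 ⇒ 6
(6) 6|_9 = 6 ↦ 6|_10 = 6 ⇒ 5
(7) 5|_10 = 5 ↦ 5|_11 = 5 ⇒ 4
(8) 4|_11 = 4 ↦ 4|_12 = 4 ⇒ 3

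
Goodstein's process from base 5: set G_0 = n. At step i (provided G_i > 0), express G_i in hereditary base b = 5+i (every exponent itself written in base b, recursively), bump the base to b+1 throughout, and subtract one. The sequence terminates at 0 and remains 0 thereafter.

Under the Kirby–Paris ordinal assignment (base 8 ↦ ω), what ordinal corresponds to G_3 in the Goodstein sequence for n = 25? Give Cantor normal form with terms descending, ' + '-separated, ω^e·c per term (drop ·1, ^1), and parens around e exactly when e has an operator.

G_0=25  [base 5] 5^2  →[5↦6]→  6^2 = 36  −1 ⇒ G_1=35
G_1=35  [base 6] 5·6 + 5  →[6↦7]→  5·7 + 5 = 40  −1 ⇒ G_2=39
G_2=39  [base 7] 5·7 + 4  →[7↦8]→  5·8 + 4 = 44  −1 ⇒ G_3=43
G_3=43  [base 8] 5·8 + 3  →[8↦9]→  5·9 + 3 = 48  −1 ⇒ G_4=47

ω·5 + 3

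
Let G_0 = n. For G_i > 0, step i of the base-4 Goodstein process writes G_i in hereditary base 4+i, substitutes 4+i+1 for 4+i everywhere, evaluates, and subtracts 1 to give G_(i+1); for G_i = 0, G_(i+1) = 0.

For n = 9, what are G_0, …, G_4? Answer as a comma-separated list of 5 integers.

9, 10, 11, 11, 11

G_0 = 9. HB_4(9) = 2·4 + 1. Bump = 11. G_1 = 10.
G_1 = 10. HB_5(10) = 2·5. Bump = 12. G_2 = 11.
G_2 = 11. HB_6(11) = 6 + 5. Bump = 12. G_3 = 11.
G_3 = 11. HB_7(11) = 7 + 4. Bump = 12. G_4 = 11.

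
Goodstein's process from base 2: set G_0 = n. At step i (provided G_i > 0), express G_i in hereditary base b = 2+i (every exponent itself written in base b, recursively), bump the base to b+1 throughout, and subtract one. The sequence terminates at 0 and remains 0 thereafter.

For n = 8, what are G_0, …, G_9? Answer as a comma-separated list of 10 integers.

8, 80, 553, 6310, 93395, 1647195, 33554571, 774841151, 20000000211, 570623341475

8 —HB2→ 2^(2 + 1) —bump→ 3^(3 + 1) = 81 —(−1)→ 80
80 —HB3→ 2·3^3 + 2·3^2 + 2·3 + 2 —bump→ 2·4^4 + 2·4^2 + 2·4 + 2 = 554 —(−1)→ 553
553 —HB4→ 2·4^4 + 2·4^2 + 2·4 + 1 —bump→ 2·5^5 + 2·5^2 + 2·5 + 1 = 6311 —(−1)→ 6310
6310 —HB5→ 2·5^5 + 2·5^2 + 2·5 —bump→ 2·6^6 + 2·6^2 + 2·6 = 93396 —(−1)→ 93395
93395 —HB6→ 2·6^6 + 2·6^2 + 6 + 5 —bump→ 2·7^7 + 2·7^2 + 7 + 5 = 1647196 —(−1)→ 1647195
1647195 —HB7→ 2·7^7 + 2·7^2 + 7 + 4 —bump→ 2·8^8 + 2·8^2 + 8 + 4 = 33554572 —(−1)→ 33554571
33554571 —HB8→ 2·8^8 + 2·8^2 + 8 + 3 —bump→ 2·9^9 + 2·9^2 + 9 + 3 = 774841152 —(−1)→ 774841151
774841151 —HB9→ 2·9^9 + 2·9^2 + 9 + 2 —bump→ 2·10^10 + 2·10^2 + 10 + 2 = 20000000212 —(−1)→ 20000000211
20000000211 —HB10→ 2·10^10 + 2·10^2 + 10 + 1 —bump→ 2·11^11 + 2·11^2 + 11 + 1 = 570623341476 —(−1)→ 570623341475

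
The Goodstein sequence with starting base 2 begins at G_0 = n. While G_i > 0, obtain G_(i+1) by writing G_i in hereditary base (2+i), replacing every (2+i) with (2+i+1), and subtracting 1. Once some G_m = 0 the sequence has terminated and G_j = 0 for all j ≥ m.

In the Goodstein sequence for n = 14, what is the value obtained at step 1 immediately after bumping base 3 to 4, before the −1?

14 —HB2→ 2^(2 + 1) + 2^2 + 2 —bump→ 3^(3 + 1) + 3^3 + 3 = 111 —(−1)→ 110
110 —HB3→ 3^(3 + 1) + 3^3 + 2 —bump→ 4^(4 + 1) + 4^4 + 2 = 1282 —(−1)→ 1281

1282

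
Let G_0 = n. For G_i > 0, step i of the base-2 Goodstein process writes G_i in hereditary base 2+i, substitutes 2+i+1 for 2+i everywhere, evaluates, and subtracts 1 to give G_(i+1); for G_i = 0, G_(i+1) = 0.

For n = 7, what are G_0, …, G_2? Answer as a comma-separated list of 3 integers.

step 0: 7 = 2^2 + 2 + 1; sub 3 for 2: 3^3 + 3 + 1; = 31; G_1 = 31−1 = 30
step 1: 30 = 3^3 + 3; sub 4 for 3: 4^4 + 4; = 260; G_2 = 260−1 = 259

7, 30, 259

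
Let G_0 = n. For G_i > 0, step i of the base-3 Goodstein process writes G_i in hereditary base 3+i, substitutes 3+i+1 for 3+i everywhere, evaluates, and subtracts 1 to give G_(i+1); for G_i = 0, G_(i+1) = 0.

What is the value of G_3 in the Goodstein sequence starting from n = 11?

35

step 0: 11 = 3^2 + 2; sub 4 for 3: 4^2 + 2; = 18; G_1 = 18−1 = 17
step 1: 17 = 4^2 + 1; sub 5 for 4: 5^2 + 1; = 26; G_2 = 26−1 = 25
step 2: 25 = 5^2; sub 6 for 5: 6^2; = 36; G_3 = 36−1 = 35
step 3: 35 = 5·6 + 5; sub 7 for 6: 5·7 + 5; = 40; G_4 = 40−1 = 39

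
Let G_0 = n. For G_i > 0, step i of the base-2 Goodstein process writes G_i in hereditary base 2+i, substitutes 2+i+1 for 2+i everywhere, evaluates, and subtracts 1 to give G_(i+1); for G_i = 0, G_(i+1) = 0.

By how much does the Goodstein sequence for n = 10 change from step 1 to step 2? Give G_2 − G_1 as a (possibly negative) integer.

942

i=0: 10 = 2^(2 + 1) + 2 (b=2); 2→3: 3^(3 + 1) + 3 = 84; 84−1 = 83
i=1: 83 = 3^(3 + 1) + 2 (b=3); 3→4: 4^(4 + 1) + 2 = 1026; 1026−1 = 1025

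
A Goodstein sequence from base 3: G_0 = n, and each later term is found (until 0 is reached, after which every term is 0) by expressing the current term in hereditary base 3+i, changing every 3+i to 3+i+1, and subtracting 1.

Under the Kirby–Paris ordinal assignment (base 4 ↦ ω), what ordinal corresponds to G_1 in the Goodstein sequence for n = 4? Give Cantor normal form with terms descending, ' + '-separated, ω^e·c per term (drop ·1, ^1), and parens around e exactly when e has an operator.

[0] 4 ≡ 3 + 1 (base 3). Lift 4: 5. −1: 4.
[1] 4 ≡ 4 (base 4). Lift 5: 5. −1: 4.

ω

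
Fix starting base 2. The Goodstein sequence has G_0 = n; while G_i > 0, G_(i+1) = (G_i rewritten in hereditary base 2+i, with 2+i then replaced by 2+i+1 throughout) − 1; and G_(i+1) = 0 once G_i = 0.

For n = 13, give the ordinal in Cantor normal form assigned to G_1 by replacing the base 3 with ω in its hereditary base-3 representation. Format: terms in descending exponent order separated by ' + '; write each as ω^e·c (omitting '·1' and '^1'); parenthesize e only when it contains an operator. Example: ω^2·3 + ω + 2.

i=0: 13 = 2^(2 + 1) + 2^2 + 1 (b=2); 2→3: 3^(3 + 1) + 3^3 + 1 = 109; 109−1 = 108
i=1: 108 = 3^(3 + 1) + 3^3 (b=3); 3→4: 4^(4 + 1) + 4^4 = 1280; 1280−1 = 1279

ω^(ω + 1) + ω^ω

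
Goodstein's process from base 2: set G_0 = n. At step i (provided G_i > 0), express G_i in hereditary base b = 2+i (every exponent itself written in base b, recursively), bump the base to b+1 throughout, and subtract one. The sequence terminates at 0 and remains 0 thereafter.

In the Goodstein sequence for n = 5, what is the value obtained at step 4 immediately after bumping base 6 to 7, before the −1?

1198

(0) 5|_2 = 2^2 + 1 ↦ 3^3 + 1|_3 = 28 ⇒ 27
(1) 27|_3 = 3^3 ↦ 4^4|_4 = 256 ⇒ 255
(2) 255|_4 = 3·4^3 + 3·4^2 + 3·4 + 3 ↦ 3·5^3 + 3·5^2 + 3·5 + 3|_5 = 468 ⇒ 467
(3) 467|_5 = 3·5^3 + 3·5^2 + 3·5 + 2 ↦ 3·6^3 + 3·6^2 + 3·6 + 2|_6 = 776 ⇒ 775
(4) 775|_6 = 3·6^3 + 3·6^2 + 3·6 + 1 ↦ 3·7^3 + 3·7^2 + 3·7 + 1|_7 = 1198 ⇒ 1197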